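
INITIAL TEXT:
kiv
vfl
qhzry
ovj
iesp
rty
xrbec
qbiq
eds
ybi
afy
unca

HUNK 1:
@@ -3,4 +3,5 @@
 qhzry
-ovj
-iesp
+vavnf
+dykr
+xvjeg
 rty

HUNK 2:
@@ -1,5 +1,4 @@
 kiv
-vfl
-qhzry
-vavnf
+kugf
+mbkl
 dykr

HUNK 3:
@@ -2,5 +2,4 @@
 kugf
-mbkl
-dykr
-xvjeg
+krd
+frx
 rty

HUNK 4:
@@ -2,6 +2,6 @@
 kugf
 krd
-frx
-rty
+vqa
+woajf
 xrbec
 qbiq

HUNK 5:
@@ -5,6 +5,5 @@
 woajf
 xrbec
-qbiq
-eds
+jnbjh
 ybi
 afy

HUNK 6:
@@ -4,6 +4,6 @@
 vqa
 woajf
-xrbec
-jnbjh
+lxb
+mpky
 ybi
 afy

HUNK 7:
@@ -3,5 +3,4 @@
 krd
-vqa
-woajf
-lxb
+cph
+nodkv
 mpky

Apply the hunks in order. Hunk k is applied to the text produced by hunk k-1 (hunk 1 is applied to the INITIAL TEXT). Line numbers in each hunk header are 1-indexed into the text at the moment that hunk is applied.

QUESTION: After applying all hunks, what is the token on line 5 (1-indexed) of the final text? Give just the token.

Answer: nodkv

Derivation:
Hunk 1: at line 3 remove [ovj,iesp] add [vavnf,dykr,xvjeg] -> 13 lines: kiv vfl qhzry vavnf dykr xvjeg rty xrbec qbiq eds ybi afy unca
Hunk 2: at line 1 remove [vfl,qhzry,vavnf] add [kugf,mbkl] -> 12 lines: kiv kugf mbkl dykr xvjeg rty xrbec qbiq eds ybi afy unca
Hunk 3: at line 2 remove [mbkl,dykr,xvjeg] add [krd,frx] -> 11 lines: kiv kugf krd frx rty xrbec qbiq eds ybi afy unca
Hunk 4: at line 2 remove [frx,rty] add [vqa,woajf] -> 11 lines: kiv kugf krd vqa woajf xrbec qbiq eds ybi afy unca
Hunk 5: at line 5 remove [qbiq,eds] add [jnbjh] -> 10 lines: kiv kugf krd vqa woajf xrbec jnbjh ybi afy unca
Hunk 6: at line 4 remove [xrbec,jnbjh] add [lxb,mpky] -> 10 lines: kiv kugf krd vqa woajf lxb mpky ybi afy unca
Hunk 7: at line 3 remove [vqa,woajf,lxb] add [cph,nodkv] -> 9 lines: kiv kugf krd cph nodkv mpky ybi afy unca
Final line 5: nodkv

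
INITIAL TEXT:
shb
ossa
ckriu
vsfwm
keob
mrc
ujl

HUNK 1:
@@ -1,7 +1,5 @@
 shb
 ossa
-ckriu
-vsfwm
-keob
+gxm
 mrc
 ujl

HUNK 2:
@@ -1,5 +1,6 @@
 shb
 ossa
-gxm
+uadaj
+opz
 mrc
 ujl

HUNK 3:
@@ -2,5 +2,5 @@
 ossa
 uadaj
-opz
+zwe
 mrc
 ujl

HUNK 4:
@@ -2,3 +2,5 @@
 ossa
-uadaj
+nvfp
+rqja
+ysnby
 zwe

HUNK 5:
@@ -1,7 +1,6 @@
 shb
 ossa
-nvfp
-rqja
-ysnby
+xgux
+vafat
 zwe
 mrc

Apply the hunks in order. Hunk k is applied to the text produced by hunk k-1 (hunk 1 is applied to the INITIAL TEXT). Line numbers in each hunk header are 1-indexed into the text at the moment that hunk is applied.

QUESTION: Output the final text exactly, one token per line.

Hunk 1: at line 1 remove [ckriu,vsfwm,keob] add [gxm] -> 5 lines: shb ossa gxm mrc ujl
Hunk 2: at line 1 remove [gxm] add [uadaj,opz] -> 6 lines: shb ossa uadaj opz mrc ujl
Hunk 3: at line 2 remove [opz] add [zwe] -> 6 lines: shb ossa uadaj zwe mrc ujl
Hunk 4: at line 2 remove [uadaj] add [nvfp,rqja,ysnby] -> 8 lines: shb ossa nvfp rqja ysnby zwe mrc ujl
Hunk 5: at line 1 remove [nvfp,rqja,ysnby] add [xgux,vafat] -> 7 lines: shb ossa xgux vafat zwe mrc ujl

Answer: shb
ossa
xgux
vafat
zwe
mrc
ujl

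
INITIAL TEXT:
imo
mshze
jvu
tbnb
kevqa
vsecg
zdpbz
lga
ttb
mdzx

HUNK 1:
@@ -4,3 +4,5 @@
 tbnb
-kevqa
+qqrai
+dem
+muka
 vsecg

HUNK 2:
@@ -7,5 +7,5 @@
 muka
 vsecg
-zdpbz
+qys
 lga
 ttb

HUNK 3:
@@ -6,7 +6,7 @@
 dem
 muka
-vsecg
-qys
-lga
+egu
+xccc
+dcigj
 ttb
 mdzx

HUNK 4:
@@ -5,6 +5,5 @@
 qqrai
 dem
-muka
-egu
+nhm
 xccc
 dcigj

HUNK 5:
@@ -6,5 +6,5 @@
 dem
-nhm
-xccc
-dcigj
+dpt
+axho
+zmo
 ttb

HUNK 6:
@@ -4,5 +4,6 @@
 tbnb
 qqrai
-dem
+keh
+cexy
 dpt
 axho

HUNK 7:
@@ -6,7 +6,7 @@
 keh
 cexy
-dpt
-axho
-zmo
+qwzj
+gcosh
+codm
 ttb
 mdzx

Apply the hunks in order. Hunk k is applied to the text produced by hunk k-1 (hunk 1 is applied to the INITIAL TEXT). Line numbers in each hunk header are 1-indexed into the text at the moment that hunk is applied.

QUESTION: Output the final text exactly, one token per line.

Hunk 1: at line 4 remove [kevqa] add [qqrai,dem,muka] -> 12 lines: imo mshze jvu tbnb qqrai dem muka vsecg zdpbz lga ttb mdzx
Hunk 2: at line 7 remove [zdpbz] add [qys] -> 12 lines: imo mshze jvu tbnb qqrai dem muka vsecg qys lga ttb mdzx
Hunk 3: at line 6 remove [vsecg,qys,lga] add [egu,xccc,dcigj] -> 12 lines: imo mshze jvu tbnb qqrai dem muka egu xccc dcigj ttb mdzx
Hunk 4: at line 5 remove [muka,egu] add [nhm] -> 11 lines: imo mshze jvu tbnb qqrai dem nhm xccc dcigj ttb mdzx
Hunk 5: at line 6 remove [nhm,xccc,dcigj] add [dpt,axho,zmo] -> 11 lines: imo mshze jvu tbnb qqrai dem dpt axho zmo ttb mdzx
Hunk 6: at line 4 remove [dem] add [keh,cexy] -> 12 lines: imo mshze jvu tbnb qqrai keh cexy dpt axho zmo ttb mdzx
Hunk 7: at line 6 remove [dpt,axho,zmo] add [qwzj,gcosh,codm] -> 12 lines: imo mshze jvu tbnb qqrai keh cexy qwzj gcosh codm ttb mdzx

Answer: imo
mshze
jvu
tbnb
qqrai
keh
cexy
qwzj
gcosh
codm
ttb
mdzx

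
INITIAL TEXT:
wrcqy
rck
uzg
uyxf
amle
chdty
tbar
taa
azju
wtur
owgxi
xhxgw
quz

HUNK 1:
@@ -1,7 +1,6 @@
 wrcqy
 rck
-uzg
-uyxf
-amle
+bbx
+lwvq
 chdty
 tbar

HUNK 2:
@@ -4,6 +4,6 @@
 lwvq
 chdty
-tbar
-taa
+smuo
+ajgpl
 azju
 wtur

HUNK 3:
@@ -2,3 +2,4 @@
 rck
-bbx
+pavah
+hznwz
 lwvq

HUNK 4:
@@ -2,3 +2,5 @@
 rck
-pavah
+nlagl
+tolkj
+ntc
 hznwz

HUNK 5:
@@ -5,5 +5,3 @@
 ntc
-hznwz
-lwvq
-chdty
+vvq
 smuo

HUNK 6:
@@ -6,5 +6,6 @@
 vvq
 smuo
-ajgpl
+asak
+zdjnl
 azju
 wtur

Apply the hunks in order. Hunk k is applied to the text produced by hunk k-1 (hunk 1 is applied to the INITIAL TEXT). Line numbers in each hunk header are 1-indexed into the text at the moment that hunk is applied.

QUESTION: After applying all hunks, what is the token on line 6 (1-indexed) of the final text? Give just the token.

Hunk 1: at line 1 remove [uzg,uyxf,amle] add [bbx,lwvq] -> 12 lines: wrcqy rck bbx lwvq chdty tbar taa azju wtur owgxi xhxgw quz
Hunk 2: at line 4 remove [tbar,taa] add [smuo,ajgpl] -> 12 lines: wrcqy rck bbx lwvq chdty smuo ajgpl azju wtur owgxi xhxgw quz
Hunk 3: at line 2 remove [bbx] add [pavah,hznwz] -> 13 lines: wrcqy rck pavah hznwz lwvq chdty smuo ajgpl azju wtur owgxi xhxgw quz
Hunk 4: at line 2 remove [pavah] add [nlagl,tolkj,ntc] -> 15 lines: wrcqy rck nlagl tolkj ntc hznwz lwvq chdty smuo ajgpl azju wtur owgxi xhxgw quz
Hunk 5: at line 5 remove [hznwz,lwvq,chdty] add [vvq] -> 13 lines: wrcqy rck nlagl tolkj ntc vvq smuo ajgpl azju wtur owgxi xhxgw quz
Hunk 6: at line 6 remove [ajgpl] add [asak,zdjnl] -> 14 lines: wrcqy rck nlagl tolkj ntc vvq smuo asak zdjnl azju wtur owgxi xhxgw quz
Final line 6: vvq

Answer: vvq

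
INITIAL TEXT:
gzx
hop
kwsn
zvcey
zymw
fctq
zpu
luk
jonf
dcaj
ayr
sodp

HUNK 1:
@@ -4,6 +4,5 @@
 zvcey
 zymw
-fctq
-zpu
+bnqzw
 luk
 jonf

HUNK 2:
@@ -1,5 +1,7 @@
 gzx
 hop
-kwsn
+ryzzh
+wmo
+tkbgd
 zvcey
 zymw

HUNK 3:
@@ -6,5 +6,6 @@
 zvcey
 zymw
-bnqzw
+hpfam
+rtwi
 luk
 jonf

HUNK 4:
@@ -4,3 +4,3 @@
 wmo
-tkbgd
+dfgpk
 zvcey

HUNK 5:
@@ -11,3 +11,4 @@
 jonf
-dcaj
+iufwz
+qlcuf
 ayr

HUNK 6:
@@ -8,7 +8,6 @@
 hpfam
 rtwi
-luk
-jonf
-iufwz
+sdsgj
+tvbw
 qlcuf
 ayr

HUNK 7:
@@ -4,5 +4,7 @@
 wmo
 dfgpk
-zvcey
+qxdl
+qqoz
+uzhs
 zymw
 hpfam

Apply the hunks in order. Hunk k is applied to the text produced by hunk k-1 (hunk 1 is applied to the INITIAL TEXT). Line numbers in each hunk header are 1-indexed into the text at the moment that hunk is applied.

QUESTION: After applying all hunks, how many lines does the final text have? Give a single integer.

Answer: 16

Derivation:
Hunk 1: at line 4 remove [fctq,zpu] add [bnqzw] -> 11 lines: gzx hop kwsn zvcey zymw bnqzw luk jonf dcaj ayr sodp
Hunk 2: at line 1 remove [kwsn] add [ryzzh,wmo,tkbgd] -> 13 lines: gzx hop ryzzh wmo tkbgd zvcey zymw bnqzw luk jonf dcaj ayr sodp
Hunk 3: at line 6 remove [bnqzw] add [hpfam,rtwi] -> 14 lines: gzx hop ryzzh wmo tkbgd zvcey zymw hpfam rtwi luk jonf dcaj ayr sodp
Hunk 4: at line 4 remove [tkbgd] add [dfgpk] -> 14 lines: gzx hop ryzzh wmo dfgpk zvcey zymw hpfam rtwi luk jonf dcaj ayr sodp
Hunk 5: at line 11 remove [dcaj] add [iufwz,qlcuf] -> 15 lines: gzx hop ryzzh wmo dfgpk zvcey zymw hpfam rtwi luk jonf iufwz qlcuf ayr sodp
Hunk 6: at line 8 remove [luk,jonf,iufwz] add [sdsgj,tvbw] -> 14 lines: gzx hop ryzzh wmo dfgpk zvcey zymw hpfam rtwi sdsgj tvbw qlcuf ayr sodp
Hunk 7: at line 4 remove [zvcey] add [qxdl,qqoz,uzhs] -> 16 lines: gzx hop ryzzh wmo dfgpk qxdl qqoz uzhs zymw hpfam rtwi sdsgj tvbw qlcuf ayr sodp
Final line count: 16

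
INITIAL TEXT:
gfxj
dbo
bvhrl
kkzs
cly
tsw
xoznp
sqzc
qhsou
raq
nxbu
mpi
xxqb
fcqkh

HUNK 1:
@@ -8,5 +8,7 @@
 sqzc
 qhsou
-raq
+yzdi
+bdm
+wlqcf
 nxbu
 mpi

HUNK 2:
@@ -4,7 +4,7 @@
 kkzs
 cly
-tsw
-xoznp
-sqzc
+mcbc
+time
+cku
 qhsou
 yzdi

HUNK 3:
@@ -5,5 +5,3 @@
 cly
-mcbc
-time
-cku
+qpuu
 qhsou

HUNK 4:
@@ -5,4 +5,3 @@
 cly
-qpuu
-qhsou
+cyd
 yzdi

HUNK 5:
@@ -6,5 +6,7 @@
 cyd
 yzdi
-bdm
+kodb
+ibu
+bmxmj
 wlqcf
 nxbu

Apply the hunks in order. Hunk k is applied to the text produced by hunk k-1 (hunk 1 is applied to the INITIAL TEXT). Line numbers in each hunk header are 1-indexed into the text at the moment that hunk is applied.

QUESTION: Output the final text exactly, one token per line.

Hunk 1: at line 8 remove [raq] add [yzdi,bdm,wlqcf] -> 16 lines: gfxj dbo bvhrl kkzs cly tsw xoznp sqzc qhsou yzdi bdm wlqcf nxbu mpi xxqb fcqkh
Hunk 2: at line 4 remove [tsw,xoznp,sqzc] add [mcbc,time,cku] -> 16 lines: gfxj dbo bvhrl kkzs cly mcbc time cku qhsou yzdi bdm wlqcf nxbu mpi xxqb fcqkh
Hunk 3: at line 5 remove [mcbc,time,cku] add [qpuu] -> 14 lines: gfxj dbo bvhrl kkzs cly qpuu qhsou yzdi bdm wlqcf nxbu mpi xxqb fcqkh
Hunk 4: at line 5 remove [qpuu,qhsou] add [cyd] -> 13 lines: gfxj dbo bvhrl kkzs cly cyd yzdi bdm wlqcf nxbu mpi xxqb fcqkh
Hunk 5: at line 6 remove [bdm] add [kodb,ibu,bmxmj] -> 15 lines: gfxj dbo bvhrl kkzs cly cyd yzdi kodb ibu bmxmj wlqcf nxbu mpi xxqb fcqkh

Answer: gfxj
dbo
bvhrl
kkzs
cly
cyd
yzdi
kodb
ibu
bmxmj
wlqcf
nxbu
mpi
xxqb
fcqkh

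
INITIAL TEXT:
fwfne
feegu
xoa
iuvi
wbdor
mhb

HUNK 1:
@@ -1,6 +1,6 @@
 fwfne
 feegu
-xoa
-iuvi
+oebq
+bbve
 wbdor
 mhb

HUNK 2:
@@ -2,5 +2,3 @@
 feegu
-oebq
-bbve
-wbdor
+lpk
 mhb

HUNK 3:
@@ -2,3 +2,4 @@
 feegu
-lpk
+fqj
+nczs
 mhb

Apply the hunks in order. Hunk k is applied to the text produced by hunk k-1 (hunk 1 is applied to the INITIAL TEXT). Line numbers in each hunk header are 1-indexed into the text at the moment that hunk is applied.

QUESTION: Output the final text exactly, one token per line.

Answer: fwfne
feegu
fqj
nczs
mhb

Derivation:
Hunk 1: at line 1 remove [xoa,iuvi] add [oebq,bbve] -> 6 lines: fwfne feegu oebq bbve wbdor mhb
Hunk 2: at line 2 remove [oebq,bbve,wbdor] add [lpk] -> 4 lines: fwfne feegu lpk mhb
Hunk 3: at line 2 remove [lpk] add [fqj,nczs] -> 5 lines: fwfne feegu fqj nczs mhb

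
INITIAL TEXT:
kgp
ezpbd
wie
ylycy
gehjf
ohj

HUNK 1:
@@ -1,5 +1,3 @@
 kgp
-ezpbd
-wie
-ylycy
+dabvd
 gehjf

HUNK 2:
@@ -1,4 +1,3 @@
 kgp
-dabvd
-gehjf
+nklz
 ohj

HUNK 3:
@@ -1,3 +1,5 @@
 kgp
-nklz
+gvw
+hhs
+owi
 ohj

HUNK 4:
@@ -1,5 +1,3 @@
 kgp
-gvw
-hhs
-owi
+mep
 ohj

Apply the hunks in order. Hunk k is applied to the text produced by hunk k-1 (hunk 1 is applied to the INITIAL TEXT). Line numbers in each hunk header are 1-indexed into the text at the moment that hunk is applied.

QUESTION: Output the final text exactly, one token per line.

Answer: kgp
mep
ohj

Derivation:
Hunk 1: at line 1 remove [ezpbd,wie,ylycy] add [dabvd] -> 4 lines: kgp dabvd gehjf ohj
Hunk 2: at line 1 remove [dabvd,gehjf] add [nklz] -> 3 lines: kgp nklz ohj
Hunk 3: at line 1 remove [nklz] add [gvw,hhs,owi] -> 5 lines: kgp gvw hhs owi ohj
Hunk 4: at line 1 remove [gvw,hhs,owi] add [mep] -> 3 lines: kgp mep ohj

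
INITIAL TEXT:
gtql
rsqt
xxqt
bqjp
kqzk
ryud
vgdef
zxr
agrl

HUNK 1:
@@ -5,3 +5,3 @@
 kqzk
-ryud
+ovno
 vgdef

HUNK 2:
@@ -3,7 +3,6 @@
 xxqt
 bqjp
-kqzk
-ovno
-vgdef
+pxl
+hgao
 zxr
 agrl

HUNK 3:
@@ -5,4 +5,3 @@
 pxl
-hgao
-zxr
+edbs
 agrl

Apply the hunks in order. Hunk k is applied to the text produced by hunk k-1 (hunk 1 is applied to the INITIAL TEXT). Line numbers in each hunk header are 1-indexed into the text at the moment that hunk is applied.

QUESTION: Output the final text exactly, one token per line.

Hunk 1: at line 5 remove [ryud] add [ovno] -> 9 lines: gtql rsqt xxqt bqjp kqzk ovno vgdef zxr agrl
Hunk 2: at line 3 remove [kqzk,ovno,vgdef] add [pxl,hgao] -> 8 lines: gtql rsqt xxqt bqjp pxl hgao zxr agrl
Hunk 3: at line 5 remove [hgao,zxr] add [edbs] -> 7 lines: gtql rsqt xxqt bqjp pxl edbs agrl

Answer: gtql
rsqt
xxqt
bqjp
pxl
edbs
agrl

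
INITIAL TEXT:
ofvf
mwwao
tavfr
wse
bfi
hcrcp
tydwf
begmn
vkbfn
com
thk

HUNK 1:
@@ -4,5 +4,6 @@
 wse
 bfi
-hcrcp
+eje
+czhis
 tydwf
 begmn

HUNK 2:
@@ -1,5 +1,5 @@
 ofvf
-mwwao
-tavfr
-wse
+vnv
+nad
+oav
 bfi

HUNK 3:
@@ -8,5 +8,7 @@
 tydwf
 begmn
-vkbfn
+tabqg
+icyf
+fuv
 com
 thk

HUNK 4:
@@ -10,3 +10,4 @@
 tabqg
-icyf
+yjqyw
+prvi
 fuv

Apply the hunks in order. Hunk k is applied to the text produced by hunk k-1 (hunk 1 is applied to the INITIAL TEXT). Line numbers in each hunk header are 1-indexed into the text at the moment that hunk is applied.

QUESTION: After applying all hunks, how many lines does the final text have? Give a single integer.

Hunk 1: at line 4 remove [hcrcp] add [eje,czhis] -> 12 lines: ofvf mwwao tavfr wse bfi eje czhis tydwf begmn vkbfn com thk
Hunk 2: at line 1 remove [mwwao,tavfr,wse] add [vnv,nad,oav] -> 12 lines: ofvf vnv nad oav bfi eje czhis tydwf begmn vkbfn com thk
Hunk 3: at line 8 remove [vkbfn] add [tabqg,icyf,fuv] -> 14 lines: ofvf vnv nad oav bfi eje czhis tydwf begmn tabqg icyf fuv com thk
Hunk 4: at line 10 remove [icyf] add [yjqyw,prvi] -> 15 lines: ofvf vnv nad oav bfi eje czhis tydwf begmn tabqg yjqyw prvi fuv com thk
Final line count: 15

Answer: 15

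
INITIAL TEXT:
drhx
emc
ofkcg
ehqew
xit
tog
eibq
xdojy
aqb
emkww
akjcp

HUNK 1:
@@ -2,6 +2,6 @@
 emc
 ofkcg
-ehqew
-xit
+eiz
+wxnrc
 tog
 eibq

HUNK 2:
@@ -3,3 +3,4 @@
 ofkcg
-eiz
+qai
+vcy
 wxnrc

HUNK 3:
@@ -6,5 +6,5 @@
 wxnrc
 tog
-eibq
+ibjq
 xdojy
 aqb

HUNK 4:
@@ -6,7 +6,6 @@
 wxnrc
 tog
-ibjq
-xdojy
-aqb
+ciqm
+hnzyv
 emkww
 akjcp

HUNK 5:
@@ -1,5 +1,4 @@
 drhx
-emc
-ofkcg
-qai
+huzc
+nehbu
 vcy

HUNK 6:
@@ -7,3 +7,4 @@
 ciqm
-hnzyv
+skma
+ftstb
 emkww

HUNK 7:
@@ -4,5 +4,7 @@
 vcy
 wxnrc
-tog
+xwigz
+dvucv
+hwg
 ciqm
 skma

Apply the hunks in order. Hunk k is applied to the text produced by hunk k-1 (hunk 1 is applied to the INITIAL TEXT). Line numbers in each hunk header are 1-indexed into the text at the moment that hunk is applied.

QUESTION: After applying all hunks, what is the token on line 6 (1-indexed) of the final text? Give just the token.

Hunk 1: at line 2 remove [ehqew,xit] add [eiz,wxnrc] -> 11 lines: drhx emc ofkcg eiz wxnrc tog eibq xdojy aqb emkww akjcp
Hunk 2: at line 3 remove [eiz] add [qai,vcy] -> 12 lines: drhx emc ofkcg qai vcy wxnrc tog eibq xdojy aqb emkww akjcp
Hunk 3: at line 6 remove [eibq] add [ibjq] -> 12 lines: drhx emc ofkcg qai vcy wxnrc tog ibjq xdojy aqb emkww akjcp
Hunk 4: at line 6 remove [ibjq,xdojy,aqb] add [ciqm,hnzyv] -> 11 lines: drhx emc ofkcg qai vcy wxnrc tog ciqm hnzyv emkww akjcp
Hunk 5: at line 1 remove [emc,ofkcg,qai] add [huzc,nehbu] -> 10 lines: drhx huzc nehbu vcy wxnrc tog ciqm hnzyv emkww akjcp
Hunk 6: at line 7 remove [hnzyv] add [skma,ftstb] -> 11 lines: drhx huzc nehbu vcy wxnrc tog ciqm skma ftstb emkww akjcp
Hunk 7: at line 4 remove [tog] add [xwigz,dvucv,hwg] -> 13 lines: drhx huzc nehbu vcy wxnrc xwigz dvucv hwg ciqm skma ftstb emkww akjcp
Final line 6: xwigz

Answer: xwigz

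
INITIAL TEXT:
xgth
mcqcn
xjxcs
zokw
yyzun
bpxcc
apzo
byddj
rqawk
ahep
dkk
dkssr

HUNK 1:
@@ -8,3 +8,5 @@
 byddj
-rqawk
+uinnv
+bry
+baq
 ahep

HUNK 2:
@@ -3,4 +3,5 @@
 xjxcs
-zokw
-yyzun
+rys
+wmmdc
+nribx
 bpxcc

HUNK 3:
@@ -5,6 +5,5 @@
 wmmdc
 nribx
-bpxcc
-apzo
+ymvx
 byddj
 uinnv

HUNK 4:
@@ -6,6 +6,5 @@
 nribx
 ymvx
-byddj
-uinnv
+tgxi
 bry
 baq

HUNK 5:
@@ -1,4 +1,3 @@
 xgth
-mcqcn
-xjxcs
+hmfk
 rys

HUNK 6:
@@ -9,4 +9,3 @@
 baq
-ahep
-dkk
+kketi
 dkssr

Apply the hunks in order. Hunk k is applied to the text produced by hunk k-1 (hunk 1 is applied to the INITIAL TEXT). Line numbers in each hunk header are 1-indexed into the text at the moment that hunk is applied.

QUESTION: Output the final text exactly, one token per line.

Answer: xgth
hmfk
rys
wmmdc
nribx
ymvx
tgxi
bry
baq
kketi
dkssr

Derivation:
Hunk 1: at line 8 remove [rqawk] add [uinnv,bry,baq] -> 14 lines: xgth mcqcn xjxcs zokw yyzun bpxcc apzo byddj uinnv bry baq ahep dkk dkssr
Hunk 2: at line 3 remove [zokw,yyzun] add [rys,wmmdc,nribx] -> 15 lines: xgth mcqcn xjxcs rys wmmdc nribx bpxcc apzo byddj uinnv bry baq ahep dkk dkssr
Hunk 3: at line 5 remove [bpxcc,apzo] add [ymvx] -> 14 lines: xgth mcqcn xjxcs rys wmmdc nribx ymvx byddj uinnv bry baq ahep dkk dkssr
Hunk 4: at line 6 remove [byddj,uinnv] add [tgxi] -> 13 lines: xgth mcqcn xjxcs rys wmmdc nribx ymvx tgxi bry baq ahep dkk dkssr
Hunk 5: at line 1 remove [mcqcn,xjxcs] add [hmfk] -> 12 lines: xgth hmfk rys wmmdc nribx ymvx tgxi bry baq ahep dkk dkssr
Hunk 6: at line 9 remove [ahep,dkk] add [kketi] -> 11 lines: xgth hmfk rys wmmdc nribx ymvx tgxi bry baq kketi dkssr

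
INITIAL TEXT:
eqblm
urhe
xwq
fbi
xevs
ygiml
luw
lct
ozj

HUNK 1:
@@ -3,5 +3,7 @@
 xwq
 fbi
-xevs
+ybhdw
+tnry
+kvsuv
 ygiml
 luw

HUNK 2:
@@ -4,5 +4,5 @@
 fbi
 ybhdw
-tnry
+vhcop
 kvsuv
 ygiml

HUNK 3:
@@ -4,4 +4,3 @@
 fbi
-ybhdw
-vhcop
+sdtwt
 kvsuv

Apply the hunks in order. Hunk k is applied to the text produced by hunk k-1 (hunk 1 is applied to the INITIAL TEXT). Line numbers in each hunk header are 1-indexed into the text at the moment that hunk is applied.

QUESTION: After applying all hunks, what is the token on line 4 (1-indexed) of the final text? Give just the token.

Answer: fbi

Derivation:
Hunk 1: at line 3 remove [xevs] add [ybhdw,tnry,kvsuv] -> 11 lines: eqblm urhe xwq fbi ybhdw tnry kvsuv ygiml luw lct ozj
Hunk 2: at line 4 remove [tnry] add [vhcop] -> 11 lines: eqblm urhe xwq fbi ybhdw vhcop kvsuv ygiml luw lct ozj
Hunk 3: at line 4 remove [ybhdw,vhcop] add [sdtwt] -> 10 lines: eqblm urhe xwq fbi sdtwt kvsuv ygiml luw lct ozj
Final line 4: fbi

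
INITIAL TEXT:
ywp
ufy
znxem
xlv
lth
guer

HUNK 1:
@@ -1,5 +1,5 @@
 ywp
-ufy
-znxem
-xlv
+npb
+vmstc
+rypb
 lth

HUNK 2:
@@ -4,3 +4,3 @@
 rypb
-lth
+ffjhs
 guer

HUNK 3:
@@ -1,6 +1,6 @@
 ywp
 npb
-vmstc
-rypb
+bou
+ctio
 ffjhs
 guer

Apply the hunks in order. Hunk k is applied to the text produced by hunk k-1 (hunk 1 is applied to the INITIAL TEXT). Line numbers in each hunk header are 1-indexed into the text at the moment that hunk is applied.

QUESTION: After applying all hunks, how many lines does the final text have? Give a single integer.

Hunk 1: at line 1 remove [ufy,znxem,xlv] add [npb,vmstc,rypb] -> 6 lines: ywp npb vmstc rypb lth guer
Hunk 2: at line 4 remove [lth] add [ffjhs] -> 6 lines: ywp npb vmstc rypb ffjhs guer
Hunk 3: at line 1 remove [vmstc,rypb] add [bou,ctio] -> 6 lines: ywp npb bou ctio ffjhs guer
Final line count: 6

Answer: 6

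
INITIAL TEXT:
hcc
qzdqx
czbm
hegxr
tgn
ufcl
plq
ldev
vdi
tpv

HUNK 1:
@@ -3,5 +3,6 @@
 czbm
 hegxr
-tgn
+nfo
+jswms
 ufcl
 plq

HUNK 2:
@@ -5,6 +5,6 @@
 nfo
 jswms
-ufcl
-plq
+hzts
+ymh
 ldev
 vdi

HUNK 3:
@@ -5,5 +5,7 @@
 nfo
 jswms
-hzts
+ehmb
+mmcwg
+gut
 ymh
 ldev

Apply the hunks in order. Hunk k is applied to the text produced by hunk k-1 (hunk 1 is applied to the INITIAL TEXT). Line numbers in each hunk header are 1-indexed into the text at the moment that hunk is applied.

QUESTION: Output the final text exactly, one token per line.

Answer: hcc
qzdqx
czbm
hegxr
nfo
jswms
ehmb
mmcwg
gut
ymh
ldev
vdi
tpv

Derivation:
Hunk 1: at line 3 remove [tgn] add [nfo,jswms] -> 11 lines: hcc qzdqx czbm hegxr nfo jswms ufcl plq ldev vdi tpv
Hunk 2: at line 5 remove [ufcl,plq] add [hzts,ymh] -> 11 lines: hcc qzdqx czbm hegxr nfo jswms hzts ymh ldev vdi tpv
Hunk 3: at line 5 remove [hzts] add [ehmb,mmcwg,gut] -> 13 lines: hcc qzdqx czbm hegxr nfo jswms ehmb mmcwg gut ymh ldev vdi tpv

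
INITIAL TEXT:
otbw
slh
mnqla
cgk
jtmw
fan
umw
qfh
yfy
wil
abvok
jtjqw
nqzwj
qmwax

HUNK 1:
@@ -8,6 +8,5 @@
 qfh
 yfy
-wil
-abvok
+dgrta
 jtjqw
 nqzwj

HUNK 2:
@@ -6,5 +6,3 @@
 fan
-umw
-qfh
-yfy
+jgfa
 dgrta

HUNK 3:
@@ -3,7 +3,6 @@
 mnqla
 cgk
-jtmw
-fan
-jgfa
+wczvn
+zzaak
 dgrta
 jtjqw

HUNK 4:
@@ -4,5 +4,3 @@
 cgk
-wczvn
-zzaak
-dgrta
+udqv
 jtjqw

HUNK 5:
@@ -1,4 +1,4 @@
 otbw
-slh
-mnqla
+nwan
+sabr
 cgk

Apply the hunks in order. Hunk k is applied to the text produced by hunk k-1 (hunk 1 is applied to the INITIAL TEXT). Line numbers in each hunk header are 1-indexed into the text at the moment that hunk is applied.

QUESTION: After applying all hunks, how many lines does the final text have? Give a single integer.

Answer: 8

Derivation:
Hunk 1: at line 8 remove [wil,abvok] add [dgrta] -> 13 lines: otbw slh mnqla cgk jtmw fan umw qfh yfy dgrta jtjqw nqzwj qmwax
Hunk 2: at line 6 remove [umw,qfh,yfy] add [jgfa] -> 11 lines: otbw slh mnqla cgk jtmw fan jgfa dgrta jtjqw nqzwj qmwax
Hunk 3: at line 3 remove [jtmw,fan,jgfa] add [wczvn,zzaak] -> 10 lines: otbw slh mnqla cgk wczvn zzaak dgrta jtjqw nqzwj qmwax
Hunk 4: at line 4 remove [wczvn,zzaak,dgrta] add [udqv] -> 8 lines: otbw slh mnqla cgk udqv jtjqw nqzwj qmwax
Hunk 5: at line 1 remove [slh,mnqla] add [nwan,sabr] -> 8 lines: otbw nwan sabr cgk udqv jtjqw nqzwj qmwax
Final line count: 8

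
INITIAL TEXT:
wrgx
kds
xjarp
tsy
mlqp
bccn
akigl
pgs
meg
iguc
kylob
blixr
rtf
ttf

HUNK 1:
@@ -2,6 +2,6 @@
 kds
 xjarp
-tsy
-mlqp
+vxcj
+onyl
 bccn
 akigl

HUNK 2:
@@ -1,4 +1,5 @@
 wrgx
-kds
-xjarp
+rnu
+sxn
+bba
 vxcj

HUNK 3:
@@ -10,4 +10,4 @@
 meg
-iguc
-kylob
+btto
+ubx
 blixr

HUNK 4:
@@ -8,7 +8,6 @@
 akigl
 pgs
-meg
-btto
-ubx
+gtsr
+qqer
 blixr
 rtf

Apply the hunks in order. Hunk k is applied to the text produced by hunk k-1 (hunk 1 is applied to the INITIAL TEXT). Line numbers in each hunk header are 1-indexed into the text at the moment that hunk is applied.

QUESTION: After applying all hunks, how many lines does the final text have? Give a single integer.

Answer: 14

Derivation:
Hunk 1: at line 2 remove [tsy,mlqp] add [vxcj,onyl] -> 14 lines: wrgx kds xjarp vxcj onyl bccn akigl pgs meg iguc kylob blixr rtf ttf
Hunk 2: at line 1 remove [kds,xjarp] add [rnu,sxn,bba] -> 15 lines: wrgx rnu sxn bba vxcj onyl bccn akigl pgs meg iguc kylob blixr rtf ttf
Hunk 3: at line 10 remove [iguc,kylob] add [btto,ubx] -> 15 lines: wrgx rnu sxn bba vxcj onyl bccn akigl pgs meg btto ubx blixr rtf ttf
Hunk 4: at line 8 remove [meg,btto,ubx] add [gtsr,qqer] -> 14 lines: wrgx rnu sxn bba vxcj onyl bccn akigl pgs gtsr qqer blixr rtf ttf
Final line count: 14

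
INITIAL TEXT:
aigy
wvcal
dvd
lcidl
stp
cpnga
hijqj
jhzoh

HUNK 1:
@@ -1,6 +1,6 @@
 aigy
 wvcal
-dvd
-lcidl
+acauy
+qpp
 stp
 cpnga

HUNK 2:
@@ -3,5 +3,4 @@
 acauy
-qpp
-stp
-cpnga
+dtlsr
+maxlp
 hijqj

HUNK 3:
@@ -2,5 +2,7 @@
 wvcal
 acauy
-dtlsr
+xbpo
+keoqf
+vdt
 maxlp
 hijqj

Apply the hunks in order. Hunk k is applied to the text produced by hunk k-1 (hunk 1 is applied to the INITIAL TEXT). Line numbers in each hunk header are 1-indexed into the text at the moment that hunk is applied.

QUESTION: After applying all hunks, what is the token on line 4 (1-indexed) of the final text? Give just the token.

Answer: xbpo

Derivation:
Hunk 1: at line 1 remove [dvd,lcidl] add [acauy,qpp] -> 8 lines: aigy wvcal acauy qpp stp cpnga hijqj jhzoh
Hunk 2: at line 3 remove [qpp,stp,cpnga] add [dtlsr,maxlp] -> 7 lines: aigy wvcal acauy dtlsr maxlp hijqj jhzoh
Hunk 3: at line 2 remove [dtlsr] add [xbpo,keoqf,vdt] -> 9 lines: aigy wvcal acauy xbpo keoqf vdt maxlp hijqj jhzoh
Final line 4: xbpo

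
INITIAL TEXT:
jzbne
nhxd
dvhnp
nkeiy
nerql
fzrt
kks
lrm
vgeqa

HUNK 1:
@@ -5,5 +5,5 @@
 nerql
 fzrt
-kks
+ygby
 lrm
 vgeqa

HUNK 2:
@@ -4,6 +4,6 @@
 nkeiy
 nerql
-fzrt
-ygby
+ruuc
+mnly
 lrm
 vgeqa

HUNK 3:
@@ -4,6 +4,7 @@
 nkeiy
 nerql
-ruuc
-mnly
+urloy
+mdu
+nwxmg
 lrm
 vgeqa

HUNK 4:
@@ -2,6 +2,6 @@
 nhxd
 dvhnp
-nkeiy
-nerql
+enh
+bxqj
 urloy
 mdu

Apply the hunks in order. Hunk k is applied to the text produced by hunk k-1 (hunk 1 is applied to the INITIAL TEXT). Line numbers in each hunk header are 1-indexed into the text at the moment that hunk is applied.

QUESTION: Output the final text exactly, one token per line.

Answer: jzbne
nhxd
dvhnp
enh
bxqj
urloy
mdu
nwxmg
lrm
vgeqa

Derivation:
Hunk 1: at line 5 remove [kks] add [ygby] -> 9 lines: jzbne nhxd dvhnp nkeiy nerql fzrt ygby lrm vgeqa
Hunk 2: at line 4 remove [fzrt,ygby] add [ruuc,mnly] -> 9 lines: jzbne nhxd dvhnp nkeiy nerql ruuc mnly lrm vgeqa
Hunk 3: at line 4 remove [ruuc,mnly] add [urloy,mdu,nwxmg] -> 10 lines: jzbne nhxd dvhnp nkeiy nerql urloy mdu nwxmg lrm vgeqa
Hunk 4: at line 2 remove [nkeiy,nerql] add [enh,bxqj] -> 10 lines: jzbne nhxd dvhnp enh bxqj urloy mdu nwxmg lrm vgeqa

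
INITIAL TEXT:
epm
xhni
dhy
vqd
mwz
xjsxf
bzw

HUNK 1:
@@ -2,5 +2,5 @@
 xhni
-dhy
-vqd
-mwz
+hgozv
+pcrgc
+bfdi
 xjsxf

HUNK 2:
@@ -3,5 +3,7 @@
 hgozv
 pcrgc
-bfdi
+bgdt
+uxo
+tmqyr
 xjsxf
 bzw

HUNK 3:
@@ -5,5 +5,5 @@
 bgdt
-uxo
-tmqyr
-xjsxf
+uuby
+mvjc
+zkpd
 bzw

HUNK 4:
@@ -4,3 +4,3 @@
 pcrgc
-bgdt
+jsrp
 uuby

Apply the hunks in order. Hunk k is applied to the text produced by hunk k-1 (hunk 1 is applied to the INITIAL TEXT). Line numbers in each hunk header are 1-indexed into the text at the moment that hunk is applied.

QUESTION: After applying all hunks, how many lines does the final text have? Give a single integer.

Answer: 9

Derivation:
Hunk 1: at line 2 remove [dhy,vqd,mwz] add [hgozv,pcrgc,bfdi] -> 7 lines: epm xhni hgozv pcrgc bfdi xjsxf bzw
Hunk 2: at line 3 remove [bfdi] add [bgdt,uxo,tmqyr] -> 9 lines: epm xhni hgozv pcrgc bgdt uxo tmqyr xjsxf bzw
Hunk 3: at line 5 remove [uxo,tmqyr,xjsxf] add [uuby,mvjc,zkpd] -> 9 lines: epm xhni hgozv pcrgc bgdt uuby mvjc zkpd bzw
Hunk 4: at line 4 remove [bgdt] add [jsrp] -> 9 lines: epm xhni hgozv pcrgc jsrp uuby mvjc zkpd bzw
Final line count: 9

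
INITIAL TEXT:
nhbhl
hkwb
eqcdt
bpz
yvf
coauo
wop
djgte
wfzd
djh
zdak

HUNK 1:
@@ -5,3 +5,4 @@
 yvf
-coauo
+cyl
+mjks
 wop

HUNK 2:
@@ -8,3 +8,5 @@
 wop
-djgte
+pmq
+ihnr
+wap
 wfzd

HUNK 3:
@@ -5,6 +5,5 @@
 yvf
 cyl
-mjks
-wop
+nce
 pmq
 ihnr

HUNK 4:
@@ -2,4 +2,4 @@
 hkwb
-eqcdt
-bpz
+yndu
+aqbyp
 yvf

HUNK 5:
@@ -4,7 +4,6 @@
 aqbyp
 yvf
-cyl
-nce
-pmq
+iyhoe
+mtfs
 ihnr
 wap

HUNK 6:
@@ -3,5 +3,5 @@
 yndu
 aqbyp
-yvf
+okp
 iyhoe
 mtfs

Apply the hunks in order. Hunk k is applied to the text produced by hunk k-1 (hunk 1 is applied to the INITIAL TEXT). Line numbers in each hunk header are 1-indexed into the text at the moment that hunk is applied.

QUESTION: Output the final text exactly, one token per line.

Hunk 1: at line 5 remove [coauo] add [cyl,mjks] -> 12 lines: nhbhl hkwb eqcdt bpz yvf cyl mjks wop djgte wfzd djh zdak
Hunk 2: at line 8 remove [djgte] add [pmq,ihnr,wap] -> 14 lines: nhbhl hkwb eqcdt bpz yvf cyl mjks wop pmq ihnr wap wfzd djh zdak
Hunk 3: at line 5 remove [mjks,wop] add [nce] -> 13 lines: nhbhl hkwb eqcdt bpz yvf cyl nce pmq ihnr wap wfzd djh zdak
Hunk 4: at line 2 remove [eqcdt,bpz] add [yndu,aqbyp] -> 13 lines: nhbhl hkwb yndu aqbyp yvf cyl nce pmq ihnr wap wfzd djh zdak
Hunk 5: at line 4 remove [cyl,nce,pmq] add [iyhoe,mtfs] -> 12 lines: nhbhl hkwb yndu aqbyp yvf iyhoe mtfs ihnr wap wfzd djh zdak
Hunk 6: at line 3 remove [yvf] add [okp] -> 12 lines: nhbhl hkwb yndu aqbyp okp iyhoe mtfs ihnr wap wfzd djh zdak

Answer: nhbhl
hkwb
yndu
aqbyp
okp
iyhoe
mtfs
ihnr
wap
wfzd
djh
zdak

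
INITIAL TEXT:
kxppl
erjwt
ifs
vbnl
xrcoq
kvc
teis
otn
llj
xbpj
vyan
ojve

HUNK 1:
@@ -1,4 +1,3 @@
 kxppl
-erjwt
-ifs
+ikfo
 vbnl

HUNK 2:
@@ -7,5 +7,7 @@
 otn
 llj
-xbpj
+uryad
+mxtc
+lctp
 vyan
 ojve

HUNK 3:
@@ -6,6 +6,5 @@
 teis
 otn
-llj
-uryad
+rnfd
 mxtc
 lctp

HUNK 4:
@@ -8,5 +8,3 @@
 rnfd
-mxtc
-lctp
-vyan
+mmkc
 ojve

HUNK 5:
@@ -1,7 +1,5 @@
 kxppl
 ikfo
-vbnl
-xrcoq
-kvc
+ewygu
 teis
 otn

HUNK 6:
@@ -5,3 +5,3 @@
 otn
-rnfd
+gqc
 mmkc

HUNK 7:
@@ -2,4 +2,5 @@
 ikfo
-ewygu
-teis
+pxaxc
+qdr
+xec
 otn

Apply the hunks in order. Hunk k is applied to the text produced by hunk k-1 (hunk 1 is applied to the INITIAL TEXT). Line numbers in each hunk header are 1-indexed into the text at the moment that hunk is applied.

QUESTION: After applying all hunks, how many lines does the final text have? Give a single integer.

Hunk 1: at line 1 remove [erjwt,ifs] add [ikfo] -> 11 lines: kxppl ikfo vbnl xrcoq kvc teis otn llj xbpj vyan ojve
Hunk 2: at line 7 remove [xbpj] add [uryad,mxtc,lctp] -> 13 lines: kxppl ikfo vbnl xrcoq kvc teis otn llj uryad mxtc lctp vyan ojve
Hunk 3: at line 6 remove [llj,uryad] add [rnfd] -> 12 lines: kxppl ikfo vbnl xrcoq kvc teis otn rnfd mxtc lctp vyan ojve
Hunk 4: at line 8 remove [mxtc,lctp,vyan] add [mmkc] -> 10 lines: kxppl ikfo vbnl xrcoq kvc teis otn rnfd mmkc ojve
Hunk 5: at line 1 remove [vbnl,xrcoq,kvc] add [ewygu] -> 8 lines: kxppl ikfo ewygu teis otn rnfd mmkc ojve
Hunk 6: at line 5 remove [rnfd] add [gqc] -> 8 lines: kxppl ikfo ewygu teis otn gqc mmkc ojve
Hunk 7: at line 2 remove [ewygu,teis] add [pxaxc,qdr,xec] -> 9 lines: kxppl ikfo pxaxc qdr xec otn gqc mmkc ojve
Final line count: 9

Answer: 9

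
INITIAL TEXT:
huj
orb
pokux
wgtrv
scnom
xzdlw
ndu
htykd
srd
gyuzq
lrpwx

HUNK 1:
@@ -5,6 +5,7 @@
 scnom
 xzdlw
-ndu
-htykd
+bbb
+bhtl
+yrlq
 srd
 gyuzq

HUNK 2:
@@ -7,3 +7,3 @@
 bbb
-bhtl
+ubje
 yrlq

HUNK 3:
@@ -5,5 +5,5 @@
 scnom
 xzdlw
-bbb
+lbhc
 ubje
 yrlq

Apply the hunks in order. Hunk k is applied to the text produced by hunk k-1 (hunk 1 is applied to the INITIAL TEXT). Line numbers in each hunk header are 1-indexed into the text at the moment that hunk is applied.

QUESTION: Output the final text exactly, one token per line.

Answer: huj
orb
pokux
wgtrv
scnom
xzdlw
lbhc
ubje
yrlq
srd
gyuzq
lrpwx

Derivation:
Hunk 1: at line 5 remove [ndu,htykd] add [bbb,bhtl,yrlq] -> 12 lines: huj orb pokux wgtrv scnom xzdlw bbb bhtl yrlq srd gyuzq lrpwx
Hunk 2: at line 7 remove [bhtl] add [ubje] -> 12 lines: huj orb pokux wgtrv scnom xzdlw bbb ubje yrlq srd gyuzq lrpwx
Hunk 3: at line 5 remove [bbb] add [lbhc] -> 12 lines: huj orb pokux wgtrv scnom xzdlw lbhc ubje yrlq srd gyuzq lrpwx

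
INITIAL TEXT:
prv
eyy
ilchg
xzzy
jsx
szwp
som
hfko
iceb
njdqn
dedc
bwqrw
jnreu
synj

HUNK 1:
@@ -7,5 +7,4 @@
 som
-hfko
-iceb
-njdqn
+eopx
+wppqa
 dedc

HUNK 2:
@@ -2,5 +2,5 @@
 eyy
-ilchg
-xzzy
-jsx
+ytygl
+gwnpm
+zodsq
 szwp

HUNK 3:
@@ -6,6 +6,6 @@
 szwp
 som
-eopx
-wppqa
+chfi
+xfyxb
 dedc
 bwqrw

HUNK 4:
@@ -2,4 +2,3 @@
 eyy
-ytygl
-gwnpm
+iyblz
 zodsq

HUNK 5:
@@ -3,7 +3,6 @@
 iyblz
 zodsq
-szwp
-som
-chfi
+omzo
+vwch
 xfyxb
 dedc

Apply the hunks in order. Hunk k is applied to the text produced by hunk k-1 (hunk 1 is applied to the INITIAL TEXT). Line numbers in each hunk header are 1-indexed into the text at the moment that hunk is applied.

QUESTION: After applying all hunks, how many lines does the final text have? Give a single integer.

Answer: 11

Derivation:
Hunk 1: at line 7 remove [hfko,iceb,njdqn] add [eopx,wppqa] -> 13 lines: prv eyy ilchg xzzy jsx szwp som eopx wppqa dedc bwqrw jnreu synj
Hunk 2: at line 2 remove [ilchg,xzzy,jsx] add [ytygl,gwnpm,zodsq] -> 13 lines: prv eyy ytygl gwnpm zodsq szwp som eopx wppqa dedc bwqrw jnreu synj
Hunk 3: at line 6 remove [eopx,wppqa] add [chfi,xfyxb] -> 13 lines: prv eyy ytygl gwnpm zodsq szwp som chfi xfyxb dedc bwqrw jnreu synj
Hunk 4: at line 2 remove [ytygl,gwnpm] add [iyblz] -> 12 lines: prv eyy iyblz zodsq szwp som chfi xfyxb dedc bwqrw jnreu synj
Hunk 5: at line 3 remove [szwp,som,chfi] add [omzo,vwch] -> 11 lines: prv eyy iyblz zodsq omzo vwch xfyxb dedc bwqrw jnreu synj
Final line count: 11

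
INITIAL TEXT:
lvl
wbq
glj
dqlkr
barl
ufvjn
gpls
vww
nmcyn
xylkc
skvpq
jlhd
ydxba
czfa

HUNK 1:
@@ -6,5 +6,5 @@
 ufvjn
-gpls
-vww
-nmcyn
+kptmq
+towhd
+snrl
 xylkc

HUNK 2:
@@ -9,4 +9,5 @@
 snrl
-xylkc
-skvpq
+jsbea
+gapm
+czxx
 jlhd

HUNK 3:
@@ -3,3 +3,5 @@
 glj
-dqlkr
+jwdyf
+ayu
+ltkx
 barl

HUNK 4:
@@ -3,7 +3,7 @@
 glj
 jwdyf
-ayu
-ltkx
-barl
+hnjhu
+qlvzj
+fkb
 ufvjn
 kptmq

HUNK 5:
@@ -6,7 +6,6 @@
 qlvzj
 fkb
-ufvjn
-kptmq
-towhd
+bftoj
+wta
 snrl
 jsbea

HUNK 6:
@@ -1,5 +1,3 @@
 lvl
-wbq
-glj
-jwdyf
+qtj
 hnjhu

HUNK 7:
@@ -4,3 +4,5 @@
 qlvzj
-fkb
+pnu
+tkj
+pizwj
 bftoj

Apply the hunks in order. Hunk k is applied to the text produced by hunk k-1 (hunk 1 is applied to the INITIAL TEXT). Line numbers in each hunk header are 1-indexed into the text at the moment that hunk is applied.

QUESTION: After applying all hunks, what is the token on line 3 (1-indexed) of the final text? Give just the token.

Hunk 1: at line 6 remove [gpls,vww,nmcyn] add [kptmq,towhd,snrl] -> 14 lines: lvl wbq glj dqlkr barl ufvjn kptmq towhd snrl xylkc skvpq jlhd ydxba czfa
Hunk 2: at line 9 remove [xylkc,skvpq] add [jsbea,gapm,czxx] -> 15 lines: lvl wbq glj dqlkr barl ufvjn kptmq towhd snrl jsbea gapm czxx jlhd ydxba czfa
Hunk 3: at line 3 remove [dqlkr] add [jwdyf,ayu,ltkx] -> 17 lines: lvl wbq glj jwdyf ayu ltkx barl ufvjn kptmq towhd snrl jsbea gapm czxx jlhd ydxba czfa
Hunk 4: at line 3 remove [ayu,ltkx,barl] add [hnjhu,qlvzj,fkb] -> 17 lines: lvl wbq glj jwdyf hnjhu qlvzj fkb ufvjn kptmq towhd snrl jsbea gapm czxx jlhd ydxba czfa
Hunk 5: at line 6 remove [ufvjn,kptmq,towhd] add [bftoj,wta] -> 16 lines: lvl wbq glj jwdyf hnjhu qlvzj fkb bftoj wta snrl jsbea gapm czxx jlhd ydxba czfa
Hunk 6: at line 1 remove [wbq,glj,jwdyf] add [qtj] -> 14 lines: lvl qtj hnjhu qlvzj fkb bftoj wta snrl jsbea gapm czxx jlhd ydxba czfa
Hunk 7: at line 4 remove [fkb] add [pnu,tkj,pizwj] -> 16 lines: lvl qtj hnjhu qlvzj pnu tkj pizwj bftoj wta snrl jsbea gapm czxx jlhd ydxba czfa
Final line 3: hnjhu

Answer: hnjhu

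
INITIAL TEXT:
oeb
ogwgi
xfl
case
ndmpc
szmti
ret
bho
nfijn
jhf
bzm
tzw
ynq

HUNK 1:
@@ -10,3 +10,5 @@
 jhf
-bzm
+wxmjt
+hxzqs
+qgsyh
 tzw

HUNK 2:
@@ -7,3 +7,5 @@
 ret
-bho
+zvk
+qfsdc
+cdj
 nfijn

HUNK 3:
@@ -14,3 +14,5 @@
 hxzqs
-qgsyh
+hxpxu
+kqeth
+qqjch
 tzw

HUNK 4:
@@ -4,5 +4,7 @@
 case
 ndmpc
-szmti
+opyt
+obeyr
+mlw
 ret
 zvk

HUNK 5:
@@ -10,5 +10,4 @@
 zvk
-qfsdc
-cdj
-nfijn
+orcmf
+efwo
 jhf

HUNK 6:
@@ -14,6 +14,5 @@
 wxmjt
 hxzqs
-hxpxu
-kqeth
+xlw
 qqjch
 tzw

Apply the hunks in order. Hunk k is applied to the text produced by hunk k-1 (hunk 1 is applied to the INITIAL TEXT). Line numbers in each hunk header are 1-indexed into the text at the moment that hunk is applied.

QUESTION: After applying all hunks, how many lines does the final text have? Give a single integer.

Answer: 19

Derivation:
Hunk 1: at line 10 remove [bzm] add [wxmjt,hxzqs,qgsyh] -> 15 lines: oeb ogwgi xfl case ndmpc szmti ret bho nfijn jhf wxmjt hxzqs qgsyh tzw ynq
Hunk 2: at line 7 remove [bho] add [zvk,qfsdc,cdj] -> 17 lines: oeb ogwgi xfl case ndmpc szmti ret zvk qfsdc cdj nfijn jhf wxmjt hxzqs qgsyh tzw ynq
Hunk 3: at line 14 remove [qgsyh] add [hxpxu,kqeth,qqjch] -> 19 lines: oeb ogwgi xfl case ndmpc szmti ret zvk qfsdc cdj nfijn jhf wxmjt hxzqs hxpxu kqeth qqjch tzw ynq
Hunk 4: at line 4 remove [szmti] add [opyt,obeyr,mlw] -> 21 lines: oeb ogwgi xfl case ndmpc opyt obeyr mlw ret zvk qfsdc cdj nfijn jhf wxmjt hxzqs hxpxu kqeth qqjch tzw ynq
Hunk 5: at line 10 remove [qfsdc,cdj,nfijn] add [orcmf,efwo] -> 20 lines: oeb ogwgi xfl case ndmpc opyt obeyr mlw ret zvk orcmf efwo jhf wxmjt hxzqs hxpxu kqeth qqjch tzw ynq
Hunk 6: at line 14 remove [hxpxu,kqeth] add [xlw] -> 19 lines: oeb ogwgi xfl case ndmpc opyt obeyr mlw ret zvk orcmf efwo jhf wxmjt hxzqs xlw qqjch tzw ynq
Final line count: 19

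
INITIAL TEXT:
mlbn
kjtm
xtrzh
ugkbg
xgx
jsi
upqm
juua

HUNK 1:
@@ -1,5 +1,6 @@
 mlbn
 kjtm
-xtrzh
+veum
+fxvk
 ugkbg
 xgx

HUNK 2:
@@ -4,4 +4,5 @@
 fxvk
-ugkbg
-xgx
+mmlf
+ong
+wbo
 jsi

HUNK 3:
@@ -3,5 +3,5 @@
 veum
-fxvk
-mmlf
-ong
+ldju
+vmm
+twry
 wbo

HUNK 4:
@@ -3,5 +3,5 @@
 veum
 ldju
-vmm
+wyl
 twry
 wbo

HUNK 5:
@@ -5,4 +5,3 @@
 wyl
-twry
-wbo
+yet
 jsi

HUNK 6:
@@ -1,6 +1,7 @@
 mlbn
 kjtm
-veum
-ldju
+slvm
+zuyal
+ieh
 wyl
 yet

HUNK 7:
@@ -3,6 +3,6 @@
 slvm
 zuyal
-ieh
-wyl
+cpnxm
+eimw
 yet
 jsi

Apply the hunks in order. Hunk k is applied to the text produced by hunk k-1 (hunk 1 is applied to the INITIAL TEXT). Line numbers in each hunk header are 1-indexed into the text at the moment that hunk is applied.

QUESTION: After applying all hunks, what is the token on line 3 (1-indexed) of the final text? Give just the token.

Hunk 1: at line 1 remove [xtrzh] add [veum,fxvk] -> 9 lines: mlbn kjtm veum fxvk ugkbg xgx jsi upqm juua
Hunk 2: at line 4 remove [ugkbg,xgx] add [mmlf,ong,wbo] -> 10 lines: mlbn kjtm veum fxvk mmlf ong wbo jsi upqm juua
Hunk 3: at line 3 remove [fxvk,mmlf,ong] add [ldju,vmm,twry] -> 10 lines: mlbn kjtm veum ldju vmm twry wbo jsi upqm juua
Hunk 4: at line 3 remove [vmm] add [wyl] -> 10 lines: mlbn kjtm veum ldju wyl twry wbo jsi upqm juua
Hunk 5: at line 5 remove [twry,wbo] add [yet] -> 9 lines: mlbn kjtm veum ldju wyl yet jsi upqm juua
Hunk 6: at line 1 remove [veum,ldju] add [slvm,zuyal,ieh] -> 10 lines: mlbn kjtm slvm zuyal ieh wyl yet jsi upqm juua
Hunk 7: at line 3 remove [ieh,wyl] add [cpnxm,eimw] -> 10 lines: mlbn kjtm slvm zuyal cpnxm eimw yet jsi upqm juua
Final line 3: slvm

Answer: slvm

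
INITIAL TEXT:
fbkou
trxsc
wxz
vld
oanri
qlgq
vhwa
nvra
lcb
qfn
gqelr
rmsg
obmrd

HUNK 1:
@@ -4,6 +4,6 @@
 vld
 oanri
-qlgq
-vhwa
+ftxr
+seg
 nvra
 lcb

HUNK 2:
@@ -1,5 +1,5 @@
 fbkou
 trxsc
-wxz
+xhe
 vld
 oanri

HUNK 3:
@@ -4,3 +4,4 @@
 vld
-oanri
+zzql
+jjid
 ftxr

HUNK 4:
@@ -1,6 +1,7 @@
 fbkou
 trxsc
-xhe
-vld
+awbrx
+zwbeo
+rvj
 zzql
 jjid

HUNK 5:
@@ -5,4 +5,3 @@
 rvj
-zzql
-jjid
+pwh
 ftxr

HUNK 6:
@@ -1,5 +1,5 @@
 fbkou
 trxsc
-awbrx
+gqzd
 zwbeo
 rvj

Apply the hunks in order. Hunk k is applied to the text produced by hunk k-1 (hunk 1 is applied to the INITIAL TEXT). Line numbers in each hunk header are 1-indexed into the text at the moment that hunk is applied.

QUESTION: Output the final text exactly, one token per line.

Hunk 1: at line 4 remove [qlgq,vhwa] add [ftxr,seg] -> 13 lines: fbkou trxsc wxz vld oanri ftxr seg nvra lcb qfn gqelr rmsg obmrd
Hunk 2: at line 1 remove [wxz] add [xhe] -> 13 lines: fbkou trxsc xhe vld oanri ftxr seg nvra lcb qfn gqelr rmsg obmrd
Hunk 3: at line 4 remove [oanri] add [zzql,jjid] -> 14 lines: fbkou trxsc xhe vld zzql jjid ftxr seg nvra lcb qfn gqelr rmsg obmrd
Hunk 4: at line 1 remove [xhe,vld] add [awbrx,zwbeo,rvj] -> 15 lines: fbkou trxsc awbrx zwbeo rvj zzql jjid ftxr seg nvra lcb qfn gqelr rmsg obmrd
Hunk 5: at line 5 remove [zzql,jjid] add [pwh] -> 14 lines: fbkou trxsc awbrx zwbeo rvj pwh ftxr seg nvra lcb qfn gqelr rmsg obmrd
Hunk 6: at line 1 remove [awbrx] add [gqzd] -> 14 lines: fbkou trxsc gqzd zwbeo rvj pwh ftxr seg nvra lcb qfn gqelr rmsg obmrd

Answer: fbkou
trxsc
gqzd
zwbeo
rvj
pwh
ftxr
seg
nvra
lcb
qfn
gqelr
rmsg
obmrd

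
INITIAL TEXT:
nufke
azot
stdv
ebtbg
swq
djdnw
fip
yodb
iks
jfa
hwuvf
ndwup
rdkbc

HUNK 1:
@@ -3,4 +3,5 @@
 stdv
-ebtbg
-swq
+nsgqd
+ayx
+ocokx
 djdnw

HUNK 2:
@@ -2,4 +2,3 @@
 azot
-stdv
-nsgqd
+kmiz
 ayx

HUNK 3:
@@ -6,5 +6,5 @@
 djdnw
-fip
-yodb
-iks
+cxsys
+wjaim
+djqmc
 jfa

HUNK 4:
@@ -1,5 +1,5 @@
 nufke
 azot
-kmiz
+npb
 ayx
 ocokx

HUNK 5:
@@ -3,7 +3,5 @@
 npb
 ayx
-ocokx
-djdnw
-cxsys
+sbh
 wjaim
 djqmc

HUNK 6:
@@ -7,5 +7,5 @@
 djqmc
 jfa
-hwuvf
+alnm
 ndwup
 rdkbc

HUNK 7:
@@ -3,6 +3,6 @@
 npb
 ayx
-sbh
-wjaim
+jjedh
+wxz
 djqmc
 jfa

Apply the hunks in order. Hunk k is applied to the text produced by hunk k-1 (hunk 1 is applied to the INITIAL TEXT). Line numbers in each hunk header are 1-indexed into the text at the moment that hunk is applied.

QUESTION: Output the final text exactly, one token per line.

Answer: nufke
azot
npb
ayx
jjedh
wxz
djqmc
jfa
alnm
ndwup
rdkbc

Derivation:
Hunk 1: at line 3 remove [ebtbg,swq] add [nsgqd,ayx,ocokx] -> 14 lines: nufke azot stdv nsgqd ayx ocokx djdnw fip yodb iks jfa hwuvf ndwup rdkbc
Hunk 2: at line 2 remove [stdv,nsgqd] add [kmiz] -> 13 lines: nufke azot kmiz ayx ocokx djdnw fip yodb iks jfa hwuvf ndwup rdkbc
Hunk 3: at line 6 remove [fip,yodb,iks] add [cxsys,wjaim,djqmc] -> 13 lines: nufke azot kmiz ayx ocokx djdnw cxsys wjaim djqmc jfa hwuvf ndwup rdkbc
Hunk 4: at line 1 remove [kmiz] add [npb] -> 13 lines: nufke azot npb ayx ocokx djdnw cxsys wjaim djqmc jfa hwuvf ndwup rdkbc
Hunk 5: at line 3 remove [ocokx,djdnw,cxsys] add [sbh] -> 11 lines: nufke azot npb ayx sbh wjaim djqmc jfa hwuvf ndwup rdkbc
Hunk 6: at line 7 remove [hwuvf] add [alnm] -> 11 lines: nufke azot npb ayx sbh wjaim djqmc jfa alnm ndwup rdkbc
Hunk 7: at line 3 remove [sbh,wjaim] add [jjedh,wxz] -> 11 lines: nufke azot npb ayx jjedh wxz djqmc jfa alnm ndwup rdkbc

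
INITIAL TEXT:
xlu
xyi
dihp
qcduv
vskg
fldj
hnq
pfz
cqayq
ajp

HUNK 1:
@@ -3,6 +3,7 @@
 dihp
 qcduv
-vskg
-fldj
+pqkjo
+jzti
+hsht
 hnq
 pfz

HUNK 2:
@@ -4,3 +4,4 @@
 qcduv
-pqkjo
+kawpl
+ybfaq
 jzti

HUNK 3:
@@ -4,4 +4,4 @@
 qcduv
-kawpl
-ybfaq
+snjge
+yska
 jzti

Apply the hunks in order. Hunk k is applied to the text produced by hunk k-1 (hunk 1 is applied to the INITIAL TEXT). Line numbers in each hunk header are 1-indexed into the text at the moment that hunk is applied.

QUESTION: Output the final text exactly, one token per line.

Answer: xlu
xyi
dihp
qcduv
snjge
yska
jzti
hsht
hnq
pfz
cqayq
ajp

Derivation:
Hunk 1: at line 3 remove [vskg,fldj] add [pqkjo,jzti,hsht] -> 11 lines: xlu xyi dihp qcduv pqkjo jzti hsht hnq pfz cqayq ajp
Hunk 2: at line 4 remove [pqkjo] add [kawpl,ybfaq] -> 12 lines: xlu xyi dihp qcduv kawpl ybfaq jzti hsht hnq pfz cqayq ajp
Hunk 3: at line 4 remove [kawpl,ybfaq] add [snjge,yska] -> 12 lines: xlu xyi dihp qcduv snjge yska jzti hsht hnq pfz cqayq ajp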